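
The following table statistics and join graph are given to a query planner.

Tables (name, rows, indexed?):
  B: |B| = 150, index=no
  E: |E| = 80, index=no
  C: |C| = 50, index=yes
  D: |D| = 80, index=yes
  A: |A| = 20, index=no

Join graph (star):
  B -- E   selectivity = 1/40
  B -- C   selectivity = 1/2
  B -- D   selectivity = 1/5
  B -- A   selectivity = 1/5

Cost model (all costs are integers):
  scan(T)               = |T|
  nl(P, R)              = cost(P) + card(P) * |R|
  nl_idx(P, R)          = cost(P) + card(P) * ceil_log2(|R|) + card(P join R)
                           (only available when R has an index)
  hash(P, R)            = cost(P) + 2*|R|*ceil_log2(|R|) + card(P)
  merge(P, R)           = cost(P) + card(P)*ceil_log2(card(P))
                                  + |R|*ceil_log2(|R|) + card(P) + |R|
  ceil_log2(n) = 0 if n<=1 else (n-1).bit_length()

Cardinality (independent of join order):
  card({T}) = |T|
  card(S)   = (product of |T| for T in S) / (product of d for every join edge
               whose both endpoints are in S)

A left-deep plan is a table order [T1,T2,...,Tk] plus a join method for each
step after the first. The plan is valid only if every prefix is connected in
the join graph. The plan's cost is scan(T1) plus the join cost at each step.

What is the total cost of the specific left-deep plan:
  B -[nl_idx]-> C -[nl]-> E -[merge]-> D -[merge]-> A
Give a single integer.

2570560

step 1: scan B: cost=150, card=150
step 2: join C via nl_idx
    card(P join C) = 150*50/(2) = 3750
    cost = 150 + 150*6 + 3750 = 4800
step 3: join E via nl
    card(P join E) = 3750*80/(40) = 7500
    cost = 4800 + 3750*80 = 304800
step 4: join D via merge
    card(P join D) = 7500*80/(5) = 120000
    cost = 304800 + 7500*13 + 80*7 + 7500 + 80 = 410440
step 5: join A via merge
    card(P join A) = 120000*20/(5) = 480000
    cost = 410440 + 120000*17 + 20*5 + 120000 + 20 = 2570560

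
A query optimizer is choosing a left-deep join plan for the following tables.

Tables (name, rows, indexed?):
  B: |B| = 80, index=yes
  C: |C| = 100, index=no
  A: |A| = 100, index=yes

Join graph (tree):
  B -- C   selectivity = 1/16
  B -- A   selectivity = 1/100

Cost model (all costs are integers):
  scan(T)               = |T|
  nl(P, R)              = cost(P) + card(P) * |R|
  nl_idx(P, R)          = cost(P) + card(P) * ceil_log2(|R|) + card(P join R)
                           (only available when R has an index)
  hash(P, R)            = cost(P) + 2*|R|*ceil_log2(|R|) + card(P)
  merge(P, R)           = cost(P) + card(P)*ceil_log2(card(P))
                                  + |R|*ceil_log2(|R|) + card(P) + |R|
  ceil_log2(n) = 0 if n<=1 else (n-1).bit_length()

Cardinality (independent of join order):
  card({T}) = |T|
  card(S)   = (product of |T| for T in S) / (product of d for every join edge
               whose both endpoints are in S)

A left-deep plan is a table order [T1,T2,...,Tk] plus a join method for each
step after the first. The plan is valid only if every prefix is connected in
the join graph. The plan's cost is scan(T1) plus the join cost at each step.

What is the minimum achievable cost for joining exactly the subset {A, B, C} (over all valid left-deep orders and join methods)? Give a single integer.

Selinger DP over subsets of {A,B,C}:
  {B}: scan cost=80, card=80
  {C}: scan cost=100, card=100
  {A}: scan cost=100, card=100
  {BC}: card=500; try (B,nl_idx)→1300, (B,hash)→1320, (C,merge)→1520, (B,merge)→1540, (C,hash)→1560, (C,nl)→8080 …(+1); best=1300 via (B,nl_idx)
  {AB}: card=80; try (A,nl_idx)→720, (B,nl_idx)→880, (B,hash)→1320, (A,merge)→1520, (B,merge)→1540, (A,hash)→1560 …(+2); best=720 via (A,nl_idx)
  {ABC}: card=500; try (C,merge)→2160, (C,hash)→2200, (A,hash)→3200, (A,nl_idx)→5300, (A,merge)→7100, (C,nl)→8720 …(+1); best=2160 via (C,merge)

2160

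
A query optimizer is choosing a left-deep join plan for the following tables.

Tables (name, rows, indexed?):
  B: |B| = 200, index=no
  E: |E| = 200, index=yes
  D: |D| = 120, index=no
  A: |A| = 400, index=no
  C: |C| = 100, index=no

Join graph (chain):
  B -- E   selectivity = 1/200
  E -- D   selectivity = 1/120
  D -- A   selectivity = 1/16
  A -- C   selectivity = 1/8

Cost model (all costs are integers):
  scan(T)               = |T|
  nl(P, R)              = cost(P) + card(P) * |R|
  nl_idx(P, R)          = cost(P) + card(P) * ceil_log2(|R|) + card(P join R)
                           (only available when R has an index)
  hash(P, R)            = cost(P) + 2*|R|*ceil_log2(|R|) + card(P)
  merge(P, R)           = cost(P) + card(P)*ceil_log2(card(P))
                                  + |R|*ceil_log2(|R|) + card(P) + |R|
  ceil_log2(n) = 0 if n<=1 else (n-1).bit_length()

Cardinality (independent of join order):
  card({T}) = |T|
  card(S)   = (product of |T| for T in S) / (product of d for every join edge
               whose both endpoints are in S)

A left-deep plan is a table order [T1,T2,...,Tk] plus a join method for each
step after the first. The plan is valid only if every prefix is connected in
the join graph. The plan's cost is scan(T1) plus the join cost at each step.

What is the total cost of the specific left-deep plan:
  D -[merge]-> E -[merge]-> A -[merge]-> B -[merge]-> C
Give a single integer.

step 1: scan D: cost=120, card=120
step 2: join E via merge
    card(P join E) = 120*200/(120) = 200
    cost = 120 + 120*7 + 200*8 + 120 + 200 = 2880
step 3: join A via merge
    card(P join A) = 200*400/(16) = 5000
    cost = 2880 + 200*8 + 400*9 + 200 + 400 = 8680
step 4: join B via merge
    card(P join B) = 5000*200/(200) = 5000
    cost = 8680 + 5000*13 + 200*8 + 5000 + 200 = 80480
step 5: join C via merge
    card(P join C) = 5000*100/(8) = 62500
    cost = 80480 + 5000*13 + 100*7 + 5000 + 100 = 151280

151280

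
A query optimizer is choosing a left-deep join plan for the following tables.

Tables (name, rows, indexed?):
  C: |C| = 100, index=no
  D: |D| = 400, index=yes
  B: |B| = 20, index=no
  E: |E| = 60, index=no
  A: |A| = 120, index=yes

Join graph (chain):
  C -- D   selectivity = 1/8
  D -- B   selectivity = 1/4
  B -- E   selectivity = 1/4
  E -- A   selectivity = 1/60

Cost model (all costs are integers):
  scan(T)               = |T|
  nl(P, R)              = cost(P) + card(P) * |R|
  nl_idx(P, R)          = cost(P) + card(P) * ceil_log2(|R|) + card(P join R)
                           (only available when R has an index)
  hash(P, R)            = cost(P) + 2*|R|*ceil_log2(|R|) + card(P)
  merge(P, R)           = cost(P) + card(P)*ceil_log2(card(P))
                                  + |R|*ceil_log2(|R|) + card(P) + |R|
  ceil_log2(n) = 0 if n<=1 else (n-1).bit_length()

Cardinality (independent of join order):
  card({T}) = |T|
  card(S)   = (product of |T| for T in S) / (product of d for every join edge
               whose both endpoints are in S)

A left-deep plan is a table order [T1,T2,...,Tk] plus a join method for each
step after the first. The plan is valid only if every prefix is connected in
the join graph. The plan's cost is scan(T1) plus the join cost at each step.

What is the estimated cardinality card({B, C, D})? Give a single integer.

Tables in S: B(20), C(100), D(400)
Edges inside S: C-D(d=8), D-B(d=4)
numerator = 20 * 100 * 400 = 800000
denominator = 8 * 4 = 32
card(S) = 800000 / 32 = 25000

25000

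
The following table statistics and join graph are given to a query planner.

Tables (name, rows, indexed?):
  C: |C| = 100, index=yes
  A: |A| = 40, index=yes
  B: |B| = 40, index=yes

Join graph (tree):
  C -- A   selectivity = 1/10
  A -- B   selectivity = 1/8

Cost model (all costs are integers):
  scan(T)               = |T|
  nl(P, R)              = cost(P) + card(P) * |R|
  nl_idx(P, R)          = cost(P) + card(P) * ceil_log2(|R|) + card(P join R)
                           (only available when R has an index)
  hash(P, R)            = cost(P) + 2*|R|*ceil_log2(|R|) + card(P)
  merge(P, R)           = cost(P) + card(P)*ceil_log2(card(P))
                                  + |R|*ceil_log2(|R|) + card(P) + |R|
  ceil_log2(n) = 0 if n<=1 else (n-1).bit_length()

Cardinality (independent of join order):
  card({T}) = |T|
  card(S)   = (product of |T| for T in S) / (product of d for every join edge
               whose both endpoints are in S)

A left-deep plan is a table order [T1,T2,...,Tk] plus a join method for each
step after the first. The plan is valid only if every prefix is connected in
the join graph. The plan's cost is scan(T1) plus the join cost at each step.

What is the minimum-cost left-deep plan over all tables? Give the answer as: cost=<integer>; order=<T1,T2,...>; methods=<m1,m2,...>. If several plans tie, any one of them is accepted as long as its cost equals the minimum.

cost=1560; order=C,A,B; methods=hash,hash

Selinger DP (subsets sized 1..n):
  {C}: scan cost=100, card=100
  {A}: scan cost=40, card=40
  {B}: scan cost=40, card=40
  {AC}: card=400; try (A,hash)→680, (C,nl_idx)→720, (A,nl_idx)→1100, (C,merge)→1120, (A,merge)→1180, (C,hash)→1480 …(+2); best=680 via (A,hash)
  {AB}: card=200; try (B,nl_idx)→480, (A,nl_idx)→480, (B,hash)→560, (A,hash)→560, (B,merge)→600, (A,merge)→600 …(+2); best=480 via (B,nl_idx)
  {ABC}: card=2000; try (B,hash)→1560, (C,hash)→2080, (C,merge)→3080, (C,nl_idx)→3880, (B,merge)→4960, (B,nl_idx)→5080 …(+2); best=1560 via (B,hash)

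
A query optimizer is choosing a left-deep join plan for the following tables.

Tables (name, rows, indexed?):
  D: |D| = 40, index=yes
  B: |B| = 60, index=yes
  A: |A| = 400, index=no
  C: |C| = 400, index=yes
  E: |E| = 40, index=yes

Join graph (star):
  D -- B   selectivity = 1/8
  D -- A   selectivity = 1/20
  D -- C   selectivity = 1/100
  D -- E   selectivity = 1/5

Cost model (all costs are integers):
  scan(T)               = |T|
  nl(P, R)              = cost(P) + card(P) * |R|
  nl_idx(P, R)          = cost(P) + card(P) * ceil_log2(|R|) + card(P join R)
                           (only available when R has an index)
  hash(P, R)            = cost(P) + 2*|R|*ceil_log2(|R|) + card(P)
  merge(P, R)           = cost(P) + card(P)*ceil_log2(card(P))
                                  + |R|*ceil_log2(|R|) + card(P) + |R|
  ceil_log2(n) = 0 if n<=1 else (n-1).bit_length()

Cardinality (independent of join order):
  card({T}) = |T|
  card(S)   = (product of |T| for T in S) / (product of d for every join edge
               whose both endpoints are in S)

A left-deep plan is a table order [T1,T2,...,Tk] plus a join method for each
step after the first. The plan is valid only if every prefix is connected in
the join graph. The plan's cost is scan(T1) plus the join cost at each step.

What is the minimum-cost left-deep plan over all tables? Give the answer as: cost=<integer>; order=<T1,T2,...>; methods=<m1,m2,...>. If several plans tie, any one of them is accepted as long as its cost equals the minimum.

Selinger DP (subsets sized 1..n):
  {D}: scan cost=40, card=40
  {B}: scan cost=60, card=60
  {A}: scan cost=400, card=400
  {C}: scan cost=400, card=400
  {E}: scan cost=40, card=40
  {BD}: card=300; try (B,nl_idx)→580, (D,hash)→600, (D,nl_idx)→720, (B,merge)→740, (D,merge)→760, (B,hash)→800 …(+2); best=580 via (B,nl_idx)
  {AD}: card=800; try (D,hash)→1280, (D,nl_idx)→3600, (A,merge)→4320, (D,merge)→4680, (A,hash)→7280, (A,nl)→16040 …(+1); best=1280 via (D,hash)
  {CD}: card=160; try (C,nl_idx)→560, (D,hash)→1280, (D,nl_idx)→2960, (C,merge)→4320, (D,merge)→4680, (C,hash)→7280 …(+2); best=560 via (C,nl_idx)
  {DE}: card=320; try (E,hash)→560, (D,hash)→560, (E,merge)→600, (E,nl_idx)→600, (D,merge)→600, (D,nl_idx)→600 …(+2); best=560 via (E,hash)
  {ABD}: card=6000; try (B,hash)→2800, (A,merge)→7580, (A,hash)→8080, (B,merge)→10500, (B,nl_idx)→12080, (B,nl)→49280 …(+1); best=2800 via (B,hash)
  {BCD}: card=1200; try (B,hash)→1440, (B,merge)→2420, (B,nl_idx)→2720, (C,nl_idx)→4480, (C,merge)→7580, (C,hash)→8080 …(+2); best=1440 via (B,hash)
  {BDE}: card=2400; try (E,hash)→1360, (B,hash)→1600, (E,merge)→3860, (B,merge)→4180, (E,nl_idx)→4780, (B,nl_idx)→4880 …(+2); best=1360 via (E,hash)
  {ACD}: card=3200; try (A,merge)→6000, (A,hash)→7920, (C,hash)→9280, (C,nl_idx)→11680, (C,merge)→14080, (A,nl)→64560 …(+1); best=6000 via (A,merge)
  {ADE}: card=6400; try (E,hash)→2560, (A,merge)→7760, (A,hash)→8080, (E,merge)→10360, (E,nl_idx)→12480, (E,nl)→33280 …(+1); best=2560 via (E,hash)
  {CDE}: card=1280; try (E,hash)→1200, (E,merge)→2280, (E,nl_idx)→2800, (C,nl_idx)→4720, (E,nl)→6960, (C,merge)→7760 …(+2); best=1200 via (E,hash)
  {ABCD}: card=24000; try (A,hash)→9840, (B,hash)→9920, (C,hash)→16000, (A,merge)→19840, (B,merge)→48020, (B,nl_idx)→49200 …(+5); best=9840 via (A,hash)
  {ABDE}: card=48000; try (E,hash)→9280, (B,hash)→9680, (A,hash)→10960, (A,merge)→36560, (E,nl_idx)→86800, (E,merge)→87080 …(+5); best=9280 via (E,hash)
  {BCDE}: card=9600; try (E,hash)→3120, (B,hash)→3200, (C,hash)→10960, (E,merge)→16120, (B,merge)→16980, (E,nl_idx)→18240 …(+6); best=3120 via (E,hash)
  {ACDE}: card=25600; try (E,hash)→9680, (A,hash)→9680, (C,hash)→16160, (A,merge)→20560, (E,merge)→47880, (E,nl_idx)→50800 …(+5); best=9680 via (E,hash)
  {ABCDE}: card=192000; try (A,hash)→19920, (E,hash)→34320, (B,hash)→36000, (C,hash)→64480, (A,merge)→151120, (E,nl_idx)→345840 …(+9); best=19920 via (A,hash)

cost=19920; order=D,C,B,E,A; methods=nl_idx,hash,hash,hash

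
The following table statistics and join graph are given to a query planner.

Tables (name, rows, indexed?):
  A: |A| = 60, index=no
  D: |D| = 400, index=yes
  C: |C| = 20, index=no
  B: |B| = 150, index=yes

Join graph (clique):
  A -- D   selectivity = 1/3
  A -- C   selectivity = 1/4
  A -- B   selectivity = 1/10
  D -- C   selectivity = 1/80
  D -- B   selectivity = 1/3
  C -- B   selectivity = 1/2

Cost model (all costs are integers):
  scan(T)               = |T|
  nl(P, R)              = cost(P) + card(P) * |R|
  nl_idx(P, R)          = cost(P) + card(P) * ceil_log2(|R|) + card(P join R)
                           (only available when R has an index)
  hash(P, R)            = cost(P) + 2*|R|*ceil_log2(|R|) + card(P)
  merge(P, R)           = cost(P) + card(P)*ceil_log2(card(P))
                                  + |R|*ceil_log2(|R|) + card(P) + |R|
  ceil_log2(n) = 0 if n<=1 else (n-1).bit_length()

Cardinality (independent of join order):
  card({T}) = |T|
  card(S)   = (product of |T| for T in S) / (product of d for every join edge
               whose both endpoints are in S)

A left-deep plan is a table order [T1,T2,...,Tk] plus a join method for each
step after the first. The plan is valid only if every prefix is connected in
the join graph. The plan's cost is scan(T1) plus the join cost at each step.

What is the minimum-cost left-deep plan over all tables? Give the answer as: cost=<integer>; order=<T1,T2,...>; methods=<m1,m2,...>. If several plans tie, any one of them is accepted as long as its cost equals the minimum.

Selinger DP (subsets sized 1..n):
  {A}: scan cost=60, card=60
  {D}: scan cost=400, card=400
  {C}: scan cost=20, card=20
  {B}: scan cost=150, card=150
  {AD}: card=8000; try (A,hash)→1520, (D,merge)→4480, (A,merge)→4820, (D,hash)→7320, (D,nl_idx)→8600, (D,nl)→24060 …(+1); best=1520 via (A,hash)
  {AC}: card=300; try (C,hash)→320, (A,merge)→560, (C,merge)→600, (A,hash)→760, (A,nl)→1220, (C,nl)→1260; best=320 via (C,hash)
  {AB}: card=900; try (A,hash)→1020, (B,nl_idx)→1440, (B,merge)→1830, (A,merge)→1920, (B,hash)→2520, (B,nl)→9060 …(+1); best=1020 via (A,hash)
  {CD}: card=100; try (D,nl_idx)→300, (C,hash)→1000, (D,merge)→4140, (C,merge)→4520, (D,hash)→7240, (D,nl)→8020 …(+1); best=300 via (D,nl_idx)
  {BD}: card=20000; try (B,hash)→3200, (D,merge)→5500, (B,merge)→5750, (D,hash)→7500, (D,nl_idx)→21500, (B,nl_idx)→23600 …(+2); best=3200 via (B,hash)
  {BC}: card=1500; try (C,hash)→500, (B,merge)→1490, (C,merge)→1620, (B,nl_idx)→1680, (B,hash)→2440, (B,nl)→3020 …(+1); best=500 via (C,hash)
  {ACD}: card=500; try (A,hash)→1120, (A,merge)→1520, (D,nl_idx)→3520, (A,nl)→6300, (D,merge)→7320, (D,hash)→7820 …(+4); best=1120 via (A,hash)
  {ABD}: card=40000; try (D,hash)→9120, (B,hash)→11920, (D,merge)→14920, (A,hash)→23920, (D,nl_idx)→49120, (B,nl_idx)→105520 …(+5); best=9120 via (D,hash)
  {ABC}: card=2250; try (C,hash)→2120, (A,hash)→2720, (B,hash)→3020, (B,merge)→4670, (B,nl_idx)→4970, (C,merge)→11040 …(+4); best=2120 via (C,hash)
  {BCD}: card=2500; try (B,merge)→2450, (B,hash)→2800, (B,nl_idx)→3600, (D,hash)→9200, (B,nl)→15300, (D,nl_idx)→16500 …(+5); best=2450 via (B,merge)
  {ABCD}: card=1250; try (B,hash)→4020, (A,hash)→5670, (B,nl_idx)→6370, (B,merge)→7470, (D,hash)→11570, (D,nl_idx)→23620 …(+8); best=4020 via (B,hash)

cost=4020; order=C,D,A,B; methods=nl_idx,hash,hash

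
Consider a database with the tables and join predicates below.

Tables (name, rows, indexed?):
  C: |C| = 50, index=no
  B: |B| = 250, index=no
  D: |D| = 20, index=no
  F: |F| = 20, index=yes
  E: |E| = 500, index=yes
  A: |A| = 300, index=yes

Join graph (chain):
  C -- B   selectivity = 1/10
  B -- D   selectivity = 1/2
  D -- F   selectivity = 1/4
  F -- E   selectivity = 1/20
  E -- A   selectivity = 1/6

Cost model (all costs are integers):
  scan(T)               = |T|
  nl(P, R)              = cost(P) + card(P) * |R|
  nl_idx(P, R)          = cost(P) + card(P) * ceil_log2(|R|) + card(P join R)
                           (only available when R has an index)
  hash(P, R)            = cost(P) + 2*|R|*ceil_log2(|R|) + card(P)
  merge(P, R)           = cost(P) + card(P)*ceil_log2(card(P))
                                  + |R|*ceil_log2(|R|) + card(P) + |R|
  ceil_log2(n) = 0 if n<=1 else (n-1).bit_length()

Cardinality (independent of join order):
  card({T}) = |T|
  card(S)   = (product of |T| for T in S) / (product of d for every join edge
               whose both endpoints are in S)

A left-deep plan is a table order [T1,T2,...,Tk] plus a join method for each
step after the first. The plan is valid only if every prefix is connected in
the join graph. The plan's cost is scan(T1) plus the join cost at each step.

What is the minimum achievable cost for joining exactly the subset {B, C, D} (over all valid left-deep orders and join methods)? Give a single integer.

Selinger DP over subsets of {B,C,D}:
  {C}: scan cost=50, card=50
  {B}: scan cost=250, card=250
  {D}: scan cost=20, card=20
  {BC}: card=1250; try (C,hash)→1100, (B,merge)→2650, (C,merge)→2850, (B,hash)→4100, (B,nl)→12550, (C,nl)→12750; best=1100 via (C,hash)
  {BD}: card=2500; try (D,hash)→700, (B,merge)→2390, (D,merge)→2620, (B,hash)→4040, (B,nl)→5020, (D,nl)→5250; best=700 via (D,hash)
  {BCD}: card=12500; try (D,hash)→2550, (C,hash)→3800, (D,merge)→16220, (D,nl)→26100, (C,merge)→33550, (C,nl)→125700; best=2550 via (D,hash)

2550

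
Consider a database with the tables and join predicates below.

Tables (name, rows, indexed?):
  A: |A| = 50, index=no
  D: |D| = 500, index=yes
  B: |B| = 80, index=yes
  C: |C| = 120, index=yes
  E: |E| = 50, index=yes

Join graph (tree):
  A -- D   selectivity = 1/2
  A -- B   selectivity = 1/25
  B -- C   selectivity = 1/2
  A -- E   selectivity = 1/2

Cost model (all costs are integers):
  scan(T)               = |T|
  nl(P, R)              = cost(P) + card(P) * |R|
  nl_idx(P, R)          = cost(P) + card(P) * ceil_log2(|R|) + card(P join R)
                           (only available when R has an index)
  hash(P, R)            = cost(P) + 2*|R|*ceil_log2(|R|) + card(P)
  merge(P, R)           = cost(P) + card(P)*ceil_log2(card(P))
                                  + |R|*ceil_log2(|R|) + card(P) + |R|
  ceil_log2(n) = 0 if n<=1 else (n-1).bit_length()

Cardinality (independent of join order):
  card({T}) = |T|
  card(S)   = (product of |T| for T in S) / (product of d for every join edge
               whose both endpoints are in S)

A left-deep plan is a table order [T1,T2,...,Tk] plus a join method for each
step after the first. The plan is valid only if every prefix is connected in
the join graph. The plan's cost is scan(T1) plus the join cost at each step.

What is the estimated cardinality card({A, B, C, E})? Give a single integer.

Tables in S: A(50), B(80), C(120), E(50)
Edges inside S: A-B(d=25), B-C(d=2), A-E(d=2)
numerator = 50 * 80 * 120 * 50 = 24000000
denominator = 25 * 2 * 2 = 100
card(S) = 24000000 / 100 = 240000

240000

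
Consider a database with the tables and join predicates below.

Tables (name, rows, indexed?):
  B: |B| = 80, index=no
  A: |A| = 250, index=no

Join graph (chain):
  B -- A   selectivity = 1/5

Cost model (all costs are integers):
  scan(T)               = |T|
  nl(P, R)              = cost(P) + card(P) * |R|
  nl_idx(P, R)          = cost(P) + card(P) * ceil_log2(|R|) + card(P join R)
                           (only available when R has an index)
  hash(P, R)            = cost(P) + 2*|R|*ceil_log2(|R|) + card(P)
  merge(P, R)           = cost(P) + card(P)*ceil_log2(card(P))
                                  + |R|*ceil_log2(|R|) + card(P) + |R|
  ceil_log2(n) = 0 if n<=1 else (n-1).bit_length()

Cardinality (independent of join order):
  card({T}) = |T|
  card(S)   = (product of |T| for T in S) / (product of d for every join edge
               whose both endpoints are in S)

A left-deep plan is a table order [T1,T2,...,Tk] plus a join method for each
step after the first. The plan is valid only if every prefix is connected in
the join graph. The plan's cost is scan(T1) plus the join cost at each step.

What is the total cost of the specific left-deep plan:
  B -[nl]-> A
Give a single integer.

step 1: scan B: cost=80, card=80
step 2: join A via nl
    card(P join A) = 80*250/(5) = 4000
    cost = 80 + 80*250 = 20080

20080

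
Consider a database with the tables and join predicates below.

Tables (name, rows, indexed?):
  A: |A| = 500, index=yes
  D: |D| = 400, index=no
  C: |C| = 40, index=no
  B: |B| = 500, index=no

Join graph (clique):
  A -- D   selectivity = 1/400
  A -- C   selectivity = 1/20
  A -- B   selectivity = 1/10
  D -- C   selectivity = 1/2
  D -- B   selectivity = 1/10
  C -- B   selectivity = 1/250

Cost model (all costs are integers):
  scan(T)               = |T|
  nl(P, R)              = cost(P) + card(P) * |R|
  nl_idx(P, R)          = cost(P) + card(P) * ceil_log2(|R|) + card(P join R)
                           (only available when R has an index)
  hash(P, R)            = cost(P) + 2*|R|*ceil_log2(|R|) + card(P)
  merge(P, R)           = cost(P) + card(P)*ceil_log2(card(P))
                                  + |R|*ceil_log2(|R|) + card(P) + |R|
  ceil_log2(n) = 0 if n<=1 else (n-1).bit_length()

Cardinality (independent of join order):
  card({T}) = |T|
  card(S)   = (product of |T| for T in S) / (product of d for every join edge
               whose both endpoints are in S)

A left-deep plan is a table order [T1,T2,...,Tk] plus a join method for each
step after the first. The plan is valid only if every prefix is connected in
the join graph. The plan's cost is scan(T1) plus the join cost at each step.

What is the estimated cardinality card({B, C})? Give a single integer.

80

Tables in S: B(500), C(40)
Edges inside S: C-B(d=250)
numerator = 500 * 40 = 20000
denominator = 250 = 250
card(S) = 20000 / 250 = 80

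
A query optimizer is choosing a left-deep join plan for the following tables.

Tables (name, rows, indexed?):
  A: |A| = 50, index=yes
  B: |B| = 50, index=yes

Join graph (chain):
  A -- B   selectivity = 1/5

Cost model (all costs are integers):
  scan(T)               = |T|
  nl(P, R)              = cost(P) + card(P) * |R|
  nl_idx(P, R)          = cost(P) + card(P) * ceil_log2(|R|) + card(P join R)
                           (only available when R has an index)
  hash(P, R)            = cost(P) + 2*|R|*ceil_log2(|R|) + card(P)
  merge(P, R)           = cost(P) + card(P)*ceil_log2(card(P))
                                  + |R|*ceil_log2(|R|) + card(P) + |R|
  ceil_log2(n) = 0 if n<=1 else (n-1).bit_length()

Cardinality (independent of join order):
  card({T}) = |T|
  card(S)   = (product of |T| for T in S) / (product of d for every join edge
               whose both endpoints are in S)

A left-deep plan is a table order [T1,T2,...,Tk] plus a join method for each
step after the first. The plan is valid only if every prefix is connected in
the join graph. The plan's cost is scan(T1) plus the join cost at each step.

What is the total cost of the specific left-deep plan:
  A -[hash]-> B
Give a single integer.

700

step 1: scan A: cost=50, card=50
step 2: join B via hash
    card(P join B) = 50*50/(5) = 500
    cost = 50 + 2*50*6 + 50 = 700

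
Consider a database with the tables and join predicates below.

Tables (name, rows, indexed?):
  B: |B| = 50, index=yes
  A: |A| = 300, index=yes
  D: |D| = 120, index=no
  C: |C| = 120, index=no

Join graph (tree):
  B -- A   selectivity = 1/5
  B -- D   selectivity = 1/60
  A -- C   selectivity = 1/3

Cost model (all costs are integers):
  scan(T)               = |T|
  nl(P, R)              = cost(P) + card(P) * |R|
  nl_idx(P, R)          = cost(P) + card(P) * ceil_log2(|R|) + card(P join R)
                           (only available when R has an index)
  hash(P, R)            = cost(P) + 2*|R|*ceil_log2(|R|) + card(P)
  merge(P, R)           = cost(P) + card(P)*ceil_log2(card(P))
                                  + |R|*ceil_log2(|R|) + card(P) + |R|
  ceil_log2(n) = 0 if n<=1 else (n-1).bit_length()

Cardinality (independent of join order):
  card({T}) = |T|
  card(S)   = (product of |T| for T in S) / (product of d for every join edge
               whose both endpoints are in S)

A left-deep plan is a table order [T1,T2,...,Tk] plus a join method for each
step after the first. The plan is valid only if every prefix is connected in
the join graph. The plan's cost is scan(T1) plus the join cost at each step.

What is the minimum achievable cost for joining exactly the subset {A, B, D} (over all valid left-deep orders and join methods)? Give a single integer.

4640

Selinger DP over subsets of {A,B,D}:
  {B}: scan cost=50, card=50
  {A}: scan cost=300, card=300
  {D}: scan cost=120, card=120
  {AB}: card=3000; try (B,hash)→1200, (A,merge)→3400, (A,nl_idx)→3500, (B,merge)→3650, (B,nl_idx)→5100, (A,hash)→5500 …(+2); best=1200 via (B,hash)
  {BD}: card=100; try (B,hash)→840, (B,nl_idx)→940, (D,merge)→1360, (B,merge)→1430, (D,hash)→1780, (D,nl)→6050 …(+1); best=840 via (B,hash)
  {ABD}: card=6000; try (A,merge)→4640, (D,hash)→5880, (A,hash)→6340, (A,nl_idx)→7740, (A,nl)→30840, (D,merge)→41160 …(+1); best=4640 via (A,merge)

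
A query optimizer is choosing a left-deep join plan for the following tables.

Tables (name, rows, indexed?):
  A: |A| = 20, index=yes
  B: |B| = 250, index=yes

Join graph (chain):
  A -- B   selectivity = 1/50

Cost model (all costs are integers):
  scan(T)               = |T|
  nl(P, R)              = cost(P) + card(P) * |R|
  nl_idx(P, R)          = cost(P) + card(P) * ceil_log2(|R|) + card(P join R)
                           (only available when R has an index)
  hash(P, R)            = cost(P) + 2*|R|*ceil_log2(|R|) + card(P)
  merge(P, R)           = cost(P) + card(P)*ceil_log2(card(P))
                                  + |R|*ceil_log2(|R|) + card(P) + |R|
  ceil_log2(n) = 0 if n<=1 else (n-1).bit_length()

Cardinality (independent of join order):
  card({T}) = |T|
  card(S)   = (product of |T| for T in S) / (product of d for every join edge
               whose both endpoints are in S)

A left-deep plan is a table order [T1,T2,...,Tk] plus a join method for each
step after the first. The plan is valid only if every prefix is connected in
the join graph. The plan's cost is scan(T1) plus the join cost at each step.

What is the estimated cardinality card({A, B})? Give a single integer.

Tables in S: A(20), B(250)
Edges inside S: A-B(d=50)
numerator = 20 * 250 = 5000
denominator = 50 = 50
card(S) = 5000 / 50 = 100

100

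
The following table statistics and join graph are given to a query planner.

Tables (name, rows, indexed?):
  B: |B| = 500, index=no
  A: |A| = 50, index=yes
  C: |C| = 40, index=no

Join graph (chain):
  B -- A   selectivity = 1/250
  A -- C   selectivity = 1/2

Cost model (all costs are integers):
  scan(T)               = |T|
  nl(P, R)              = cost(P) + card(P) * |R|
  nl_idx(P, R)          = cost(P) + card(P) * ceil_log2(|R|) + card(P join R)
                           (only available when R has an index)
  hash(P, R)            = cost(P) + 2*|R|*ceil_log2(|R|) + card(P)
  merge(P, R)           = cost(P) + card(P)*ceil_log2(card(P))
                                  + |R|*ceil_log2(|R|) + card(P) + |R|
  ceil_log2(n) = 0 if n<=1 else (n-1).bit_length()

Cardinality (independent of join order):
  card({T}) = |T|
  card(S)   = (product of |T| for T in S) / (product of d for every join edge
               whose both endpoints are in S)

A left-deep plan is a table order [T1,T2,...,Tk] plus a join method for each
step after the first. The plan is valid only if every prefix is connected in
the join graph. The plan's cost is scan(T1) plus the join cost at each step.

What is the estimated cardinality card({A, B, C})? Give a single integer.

Tables in S: A(50), B(500), C(40)
Edges inside S: B-A(d=250), A-C(d=2)
numerator = 50 * 500 * 40 = 1000000
denominator = 250 * 2 = 500
card(S) = 1000000 / 500 = 2000

2000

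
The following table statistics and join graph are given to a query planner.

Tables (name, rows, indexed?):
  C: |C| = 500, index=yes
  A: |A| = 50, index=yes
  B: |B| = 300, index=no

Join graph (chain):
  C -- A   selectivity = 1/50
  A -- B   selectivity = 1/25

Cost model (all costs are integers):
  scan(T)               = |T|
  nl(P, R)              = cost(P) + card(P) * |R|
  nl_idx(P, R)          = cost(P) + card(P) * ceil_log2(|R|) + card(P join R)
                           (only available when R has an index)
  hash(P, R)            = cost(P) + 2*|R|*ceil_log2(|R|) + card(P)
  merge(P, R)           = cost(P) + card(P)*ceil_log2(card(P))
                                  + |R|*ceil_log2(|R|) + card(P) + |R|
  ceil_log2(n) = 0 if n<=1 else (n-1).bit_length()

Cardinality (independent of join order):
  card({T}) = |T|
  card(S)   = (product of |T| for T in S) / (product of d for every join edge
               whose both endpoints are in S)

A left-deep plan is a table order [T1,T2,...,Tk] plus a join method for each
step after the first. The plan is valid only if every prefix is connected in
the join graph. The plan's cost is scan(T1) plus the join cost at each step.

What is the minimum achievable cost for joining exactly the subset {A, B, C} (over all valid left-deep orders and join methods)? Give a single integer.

Selinger DP over subsets of {A,B,C}:
  {C}: scan cost=500, card=500
  {A}: scan cost=50, card=50
  {B}: scan cost=300, card=300
  {AC}: card=500; try (C,nl_idx)→1000, (A,hash)→1600, (A,nl_idx)→4000, (C,merge)→5400, (A,merge)→5850, (C,hash)→9100 …(+2); best=1000 via (C,nl_idx)
  {AB}: card=600; try (A,hash)→1200, (A,nl_idx)→2700, (B,merge)→3400, (A,merge)→3650, (B,hash)→5500, (B,nl)→15050 …(+1); best=1200 via (A,hash)
  {ABC}: card=6000; try (B,hash)→6900, (B,merge)→9000, (C,hash)→10800, (C,nl_idx)→12600, (C,merge)→12800, (B,nl)→151000 …(+1); best=6900 via (B,hash)

6900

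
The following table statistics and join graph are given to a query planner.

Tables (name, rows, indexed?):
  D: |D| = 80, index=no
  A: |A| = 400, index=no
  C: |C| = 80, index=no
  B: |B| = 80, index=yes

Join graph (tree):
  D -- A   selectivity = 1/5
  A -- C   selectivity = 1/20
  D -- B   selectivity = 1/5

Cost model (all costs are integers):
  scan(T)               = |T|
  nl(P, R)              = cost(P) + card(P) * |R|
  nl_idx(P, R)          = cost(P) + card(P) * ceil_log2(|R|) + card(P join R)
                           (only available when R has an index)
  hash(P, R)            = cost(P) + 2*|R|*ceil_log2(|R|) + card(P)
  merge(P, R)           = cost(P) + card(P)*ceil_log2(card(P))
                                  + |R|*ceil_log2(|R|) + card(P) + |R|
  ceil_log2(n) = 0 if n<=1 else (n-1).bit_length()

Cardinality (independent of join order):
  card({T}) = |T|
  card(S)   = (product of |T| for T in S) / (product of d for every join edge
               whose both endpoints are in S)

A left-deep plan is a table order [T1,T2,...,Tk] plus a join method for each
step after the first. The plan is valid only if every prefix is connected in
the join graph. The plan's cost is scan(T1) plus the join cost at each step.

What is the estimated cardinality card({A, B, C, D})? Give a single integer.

409600

Tables in S: A(400), B(80), C(80), D(80)
Edges inside S: D-A(d=5), A-C(d=20), D-B(d=5)
numerator = 400 * 80 * 80 * 80 = 204800000
denominator = 5 * 20 * 5 = 500
card(S) = 204800000 / 500 = 409600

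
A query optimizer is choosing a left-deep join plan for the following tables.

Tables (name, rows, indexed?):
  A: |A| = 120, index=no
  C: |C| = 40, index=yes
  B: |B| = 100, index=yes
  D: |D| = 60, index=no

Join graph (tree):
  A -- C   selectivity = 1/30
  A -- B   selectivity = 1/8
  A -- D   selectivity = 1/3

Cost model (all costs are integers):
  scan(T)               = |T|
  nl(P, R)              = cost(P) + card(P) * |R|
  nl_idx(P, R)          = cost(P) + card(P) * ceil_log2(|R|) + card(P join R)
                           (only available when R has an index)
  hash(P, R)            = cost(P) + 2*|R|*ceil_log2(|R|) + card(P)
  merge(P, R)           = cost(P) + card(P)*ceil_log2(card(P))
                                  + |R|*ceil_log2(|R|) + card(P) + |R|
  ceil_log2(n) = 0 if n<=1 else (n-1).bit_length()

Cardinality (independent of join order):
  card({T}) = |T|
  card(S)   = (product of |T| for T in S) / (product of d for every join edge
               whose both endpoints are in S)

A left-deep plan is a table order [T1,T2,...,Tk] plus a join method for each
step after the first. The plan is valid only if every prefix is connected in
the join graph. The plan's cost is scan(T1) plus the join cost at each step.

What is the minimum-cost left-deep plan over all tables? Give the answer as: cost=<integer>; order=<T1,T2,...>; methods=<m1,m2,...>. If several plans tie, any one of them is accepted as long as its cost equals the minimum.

cost=5000; order=A,C,B,D; methods=hash,hash,hash

Selinger DP (subsets sized 1..n):
  {A}: scan cost=120, card=120
  {C}: scan cost=40, card=40
  {B}: scan cost=100, card=100
  {D}: scan cost=60, card=60
  {AC}: card=160; try (C,hash)→720, (C,nl_idx)→1000, (A,merge)→1280, (C,merge)→1360, (A,hash)→1760, (A,nl)→4840 …(+1); best=720 via (C,hash)
  {AB}: card=1500; try (B,hash)→1640, (A,merge)→1860, (B,merge)→1880, (A,hash)→1880, (B,nl_idx)→2460, (A,nl)→12100 …(+1); best=1640 via (B,hash)
  {AD}: card=2400; try (D,hash)→960, (A,merge)→1440, (D,merge)→1500, (A,hash)→1800, (A,nl)→7260, (D,nl)→7320; best=960 via (D,hash)
  {ABC}: card=2000; try (B,hash)→2280, (B,merge)→2960, (C,hash)→3620, (B,nl_idx)→3840, (C,nl_idx)→12640, (B,nl)→16720 …(+2); best=2280 via (B,hash)
  {ACD}: card=3200; try (D,hash)→1600, (D,merge)→2580, (C,hash)→3840, (D,nl)→10320, (C,nl_idx)→18560, (C,merge)→32440 …(+1); best=1600 via (D,hash)
  {ABD}: card=30000; try (D,hash)→3860, (B,hash)→4760, (D,merge)→20060, (B,merge)→32960, (B,nl_idx)→47760, (D,nl)→91640 …(+1); best=3860 via (D,hash)
  {ABCD}: card=40000; try (D,hash)→5000, (B,hash)→6200, (D,merge)→26700, (C,hash)→34340, (B,merge)→44000, (B,nl_idx)→64000 …(+5); best=5000 via (D,hash)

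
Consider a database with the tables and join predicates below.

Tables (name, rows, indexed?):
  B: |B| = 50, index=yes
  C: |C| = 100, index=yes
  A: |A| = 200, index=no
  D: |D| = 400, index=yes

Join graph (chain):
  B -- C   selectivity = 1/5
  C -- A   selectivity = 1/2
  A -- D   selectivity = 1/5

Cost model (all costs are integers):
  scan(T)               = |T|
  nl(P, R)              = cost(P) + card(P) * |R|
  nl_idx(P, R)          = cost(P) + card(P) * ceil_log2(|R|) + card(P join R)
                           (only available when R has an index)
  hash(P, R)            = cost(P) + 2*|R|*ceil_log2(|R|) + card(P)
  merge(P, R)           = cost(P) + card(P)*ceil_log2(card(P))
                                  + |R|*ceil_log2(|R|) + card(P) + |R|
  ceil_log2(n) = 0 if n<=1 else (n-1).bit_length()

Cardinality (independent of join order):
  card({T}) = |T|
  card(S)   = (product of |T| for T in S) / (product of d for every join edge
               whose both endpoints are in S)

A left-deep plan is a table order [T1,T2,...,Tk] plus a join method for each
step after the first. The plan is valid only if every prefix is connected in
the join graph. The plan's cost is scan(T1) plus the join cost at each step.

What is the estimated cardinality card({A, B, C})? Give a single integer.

100000

Tables in S: A(200), B(50), C(100)
Edges inside S: B-C(d=5), C-A(d=2)
numerator = 200 * 50 * 100 = 1000000
denominator = 5 * 2 = 10
card(S) = 1000000 / 10 = 100000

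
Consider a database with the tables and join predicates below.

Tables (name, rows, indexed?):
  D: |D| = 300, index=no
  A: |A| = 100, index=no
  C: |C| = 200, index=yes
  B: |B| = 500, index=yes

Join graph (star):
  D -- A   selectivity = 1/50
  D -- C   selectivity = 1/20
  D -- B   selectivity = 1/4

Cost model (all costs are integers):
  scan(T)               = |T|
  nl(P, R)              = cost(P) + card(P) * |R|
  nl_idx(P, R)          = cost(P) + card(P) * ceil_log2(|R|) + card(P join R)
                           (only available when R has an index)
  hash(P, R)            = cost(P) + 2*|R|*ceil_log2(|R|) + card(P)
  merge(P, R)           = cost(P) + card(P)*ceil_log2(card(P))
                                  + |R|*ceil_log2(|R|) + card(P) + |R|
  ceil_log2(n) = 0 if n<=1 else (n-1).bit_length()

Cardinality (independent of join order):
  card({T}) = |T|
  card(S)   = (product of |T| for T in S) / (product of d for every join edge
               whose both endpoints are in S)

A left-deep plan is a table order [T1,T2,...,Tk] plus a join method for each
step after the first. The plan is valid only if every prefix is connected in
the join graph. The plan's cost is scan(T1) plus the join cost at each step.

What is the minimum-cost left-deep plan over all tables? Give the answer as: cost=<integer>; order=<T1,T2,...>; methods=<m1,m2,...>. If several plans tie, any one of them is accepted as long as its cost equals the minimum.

Selinger DP (subsets sized 1..n):
  {D}: scan cost=300, card=300
  {A}: scan cost=100, card=100
  {C}: scan cost=200, card=200
  {B}: scan cost=500, card=500
  {AD}: card=600; try (A,hash)→2000, (D,merge)→3900, (A,merge)→4100, (D,hash)→5600, (D,nl)→30100, (A,nl)→30300; best=2000 via (A,hash)
  {CD}: card=3000; try (C,hash)→3800, (D,merge)→5000, (C,merge)→5100, (C,nl_idx)→5700, (D,hash)→5800, (D,nl)→60200 …(+1); best=3800 via (C,hash)
  {BD}: card=37500; try (D,hash)→6400, (B,merge)→8300, (D,merge)→8500, (B,hash)→9600, (B,nl_idx)→40500, (B,nl)→150300 …(+1); best=6400 via (D,hash)
  {ACD}: card=6000; try (C,hash)→5800, (A,hash)→8200, (C,merge)→10400, (C,nl_idx)→12800, (A,merge)→43600, (C,nl)→122000 …(+1); best=5800 via (C,hash)
  {ABD}: card=75000; try (B,hash)→11600, (B,merge)→13600, (A,hash)→45300, (B,nl_idx)→82400, (B,nl)→302000, (A,merge)→644700 …(+1); best=11600 via (B,hash)
  {BCD}: card=375000; try (B,hash)→15800, (C,hash)→47100, (B,merge)→47800, (B,nl_idx)→405800, (C,merge)→645700, (C,nl_idx)→681400 …(+2); best=15800 via (B,hash)
  {ABCD}: card=750000; try (B,hash)→20800, (C,hash)→89800, (B,merge)→94800, (A,hash)→392200, (B,nl_idx)→809800, (C,nl_idx)→1361600 …(+5); best=20800 via (B,hash)

cost=20800; order=D,A,C,B; methods=hash,hash,hash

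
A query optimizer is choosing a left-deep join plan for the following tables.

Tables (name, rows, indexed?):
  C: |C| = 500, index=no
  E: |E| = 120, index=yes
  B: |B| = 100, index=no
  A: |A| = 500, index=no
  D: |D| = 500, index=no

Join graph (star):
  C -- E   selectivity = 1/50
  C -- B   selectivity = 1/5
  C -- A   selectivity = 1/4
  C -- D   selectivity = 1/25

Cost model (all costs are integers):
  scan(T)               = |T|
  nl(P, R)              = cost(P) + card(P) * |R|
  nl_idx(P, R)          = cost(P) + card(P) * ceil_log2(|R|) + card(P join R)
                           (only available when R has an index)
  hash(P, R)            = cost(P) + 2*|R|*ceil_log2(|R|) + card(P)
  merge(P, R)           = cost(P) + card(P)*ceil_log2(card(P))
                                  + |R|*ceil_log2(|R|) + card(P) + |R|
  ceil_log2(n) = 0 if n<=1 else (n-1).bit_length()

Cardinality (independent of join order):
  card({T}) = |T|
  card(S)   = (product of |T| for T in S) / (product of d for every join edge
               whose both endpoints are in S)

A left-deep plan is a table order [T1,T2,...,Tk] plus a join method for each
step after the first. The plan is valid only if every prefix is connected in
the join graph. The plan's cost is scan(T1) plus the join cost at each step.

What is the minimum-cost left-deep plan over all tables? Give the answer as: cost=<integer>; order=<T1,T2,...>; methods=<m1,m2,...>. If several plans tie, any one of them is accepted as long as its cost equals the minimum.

Selinger DP (subsets sized 1..n):
  {C}: scan cost=500, card=500
  {E}: scan cost=120, card=120
  {B}: scan cost=100, card=100
  {A}: scan cost=500, card=500
  {D}: scan cost=500, card=500
  {CE}: card=1200; try (E,hash)→2680, (E,nl_idx)→5200, (C,merge)→6080, (E,merge)→6460, (C,hash)→9240, (C,nl)→60120 …(+1); best=2680 via (E,hash)
  {BC}: card=10000; try (B,hash)→2400, (C,merge)→5900, (B,merge)→6300, (C,hash)→9200, (C,nl)→50100, (B,nl)→50500; best=2400 via (B,hash)
  {AC}: card=62500; try (C,hash)→10000, (A,hash)→10000, (C,merge)→10500, (A,merge)→10500, (C,nl)→250500, (A,nl)→250500; best=10000 via (C,hash)
  {CD}: card=10000; try (D,hash)→10000, (C,hash)→10000, (D,merge)→10500, (C,merge)→10500, (D,nl)→250500, (C,nl)→250500; best=10000 via (D,hash)
  {BCE}: card=24000; try (B,hash)→5280, (E,hash)→14080, (B,merge)→17880, (E,nl_idx)→96400, (B,nl)→122680, (E,merge)→153360 …(+1); best=5280 via (B,hash)
  {ACE}: card=150000; try (A,hash)→12880, (A,merge)→22080, (E,hash)→74180, (E,nl_idx)→597500, (A,nl)→602680, (E,merge)→1073460 …(+1); best=12880 via (A,hash)
  {CDE}: card=24000; try (D,hash)→12880, (E,hash)→21680, (D,merge)→22080, (E,nl_idx)→104000, (E,merge)→160960, (D,nl)→602680 …(+1); best=12880 via (D,hash)
  {ABC}: card=1250000; try (A,hash)→21400, (B,hash)→73900, (A,merge)→157400, (B,merge)→1073300, (A,nl)→5002400, (B,nl)→6260000; best=21400 via (A,hash)
  {BCD}: card=200000; try (D,hash)→21400, (B,hash)→21400, (D,merge)→157400, (B,merge)→160800, (B,nl)→1010000, (D,nl)→5002400; best=21400 via (D,hash)
  {ACD}: card=1250000; try (A,hash)→29000, (D,hash)→81500, (A,merge)→165000, (D,merge)→1077500, (A,nl)→5010000, (D,nl)→31260000; best=29000 via (A,hash)
  {ABCE}: card=3000000; try (A,hash)→38280, (B,hash)→164280, (A,merge)→394280, (E,hash)→1273080, (B,merge)→2863680, (E,nl_idx)→11771400 …(+4); best=38280 via (A,hash)
  {BCDE}: card=480000; try (D,hash)→38280, (B,hash)→38280, (E,hash)→223080, (D,merge)→394280, (B,merge)→397680, (E,nl_idx)→1901400 …(+4); best=38280 via (D,hash)
  {ACDE}: card=3000000; try (A,hash)→45880, (D,hash)→171880, (A,merge)→401880, (E,hash)→1280680, (D,merge)→2867880, (E,nl_idx)→11779000 …(+4); best=45880 via (A,hash)
  {ABCD}: card=25000000; try (A,hash)→230400, (D,hash)→1280400, (B,hash)→1280400, (A,merge)→3826400, (D,merge)→27526400, (B,merge)→27529800 …(+3); best=230400 via (A,hash)
  {ABCDE}: card=60000000; try (A,hash)→527280, (D,hash)→3047280, (B,hash)→3047280, (A,merge)→9643280, (E,hash)→25232080, (D,merge)→69043280 …(+7); best=527280 via (A,hash)

cost=527280; order=C,E,B,D,A; methods=hash,hash,hash,hash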